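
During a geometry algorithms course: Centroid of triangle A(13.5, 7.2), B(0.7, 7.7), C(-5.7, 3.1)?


Centroid = ((x_A+x_B+x_C)/3, (y_A+y_B+y_C)/3)
= ((13.5+0.7+(-5.7))/3, (7.2+7.7+3.1)/3)
= (2.8333, 6)

(2.8333, 6)


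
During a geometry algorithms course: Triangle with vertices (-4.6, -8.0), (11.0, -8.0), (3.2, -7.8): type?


Side lengths squared: AB^2=243.36, BC^2=60.88, CA^2=60.88
Sorted: [60.88, 60.88, 243.36]
By sides: Isosceles, By angles: Obtuse

Isosceles, Obtuse


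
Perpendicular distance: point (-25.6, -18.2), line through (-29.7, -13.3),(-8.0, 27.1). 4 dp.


|cross product| = 271.97
|line direction| = sqrt(2103.05) = 45.859
Distance = 271.97/sqrt(2103.05) = 5.9306

5.9306


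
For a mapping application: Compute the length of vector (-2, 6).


|u| = sqrt((-2)^2 + 6^2) = sqrt(40) = 6.3246

6.3246


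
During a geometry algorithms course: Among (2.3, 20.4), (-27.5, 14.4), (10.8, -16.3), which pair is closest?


d(P0,P1) = 30.398, d(P0,P2) = 37.6715, d(P1,P2) = 49.0854
Closest: P0 and P1

Closest pair: (2.3, 20.4) and (-27.5, 14.4), distance = 30.398


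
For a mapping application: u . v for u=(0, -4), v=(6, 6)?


u . v = u_x*v_x + u_y*v_y = 0*6 + (-4)*6
= 0 + (-24) = -24

-24


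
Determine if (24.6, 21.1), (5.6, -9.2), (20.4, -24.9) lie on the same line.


Cross product: (5.6-24.6)*((-24.9)-21.1) - ((-9.2)-21.1)*(20.4-24.6)
= 746.74

No, not collinear


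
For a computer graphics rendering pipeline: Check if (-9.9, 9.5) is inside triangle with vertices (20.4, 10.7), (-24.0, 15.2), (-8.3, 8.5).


Cross products: AB x AP = 189.63, BC x BP = 4.98, CA x CP = 32.22
All same sign? yes

Yes, inside


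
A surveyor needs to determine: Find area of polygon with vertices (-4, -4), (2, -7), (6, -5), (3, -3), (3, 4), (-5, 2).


Shoelace sum: ((-4)*(-7) - 2*(-4)) + (2*(-5) - 6*(-7)) + (6*(-3) - 3*(-5)) + (3*4 - 3*(-3)) + (3*2 - (-5)*4) + ((-5)*(-4) - (-4)*2)
= 140
Area = |140|/2 = 70

70


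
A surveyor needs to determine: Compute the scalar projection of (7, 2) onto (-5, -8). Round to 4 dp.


u.v = -51, |v| = sqrt(89) = 9.434
Scalar projection = u.v / |v| = -51 / sqrt(89) = -5.406

-5.406


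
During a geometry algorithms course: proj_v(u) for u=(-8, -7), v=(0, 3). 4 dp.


u.v = -21, |v| = sqrt(9) = 3
Scalar projection = u.v / |v| = -21 / sqrt(9) = -7

-7


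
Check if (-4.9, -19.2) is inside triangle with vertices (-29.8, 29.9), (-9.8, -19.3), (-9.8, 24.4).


Cross products: AB x AP = 243.08, BC x BP = -214.13, CA x CP = 845.05
All same sign? no

No, outside


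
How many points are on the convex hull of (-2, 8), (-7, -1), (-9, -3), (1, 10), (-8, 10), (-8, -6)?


Convex hull vertices (CCW): (-9, -3), (-8, -6), (1, 10), (-8, 10)
Count = 4

4


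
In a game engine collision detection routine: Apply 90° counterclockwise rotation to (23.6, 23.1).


90° CCW: (x,y) -> (-y, x)
(23.6,23.1) -> (-23.1, 23.6)

(-23.1, 23.6)


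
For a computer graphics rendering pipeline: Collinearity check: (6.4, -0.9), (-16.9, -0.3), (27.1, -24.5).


Cross product: ((-16.9)-6.4)*((-24.5)-(-0.9)) - ((-0.3)-(-0.9))*(27.1-6.4)
= 537.46

No, not collinear


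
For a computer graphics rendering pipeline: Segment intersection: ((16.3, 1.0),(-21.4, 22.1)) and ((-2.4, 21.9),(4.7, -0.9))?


Cross products: d1=277.97, d2=-431.78, d3=-393.36, d4=316.39
d1*d2 < 0 and d3*d4 < 0? yes

Yes, they intersect


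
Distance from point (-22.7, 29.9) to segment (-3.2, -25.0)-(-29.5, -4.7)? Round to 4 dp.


Project P onto AB: t = 1 (clamped to [0,1])
Closest point on segment: (-29.5, -4.7)
Distance: 35.2619

35.2619


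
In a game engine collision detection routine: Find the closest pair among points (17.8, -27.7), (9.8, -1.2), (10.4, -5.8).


d(P0,P1) = 27.6812, d(P0,P2) = 23.1164, d(P1,P2) = 4.639
Closest: P1 and P2

Closest pair: (9.8, -1.2) and (10.4, -5.8), distance = 4.639


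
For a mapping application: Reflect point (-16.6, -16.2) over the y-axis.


Reflection over y-axis: (x,y) -> (-x,y)
(-16.6, -16.2) -> (16.6, -16.2)

(16.6, -16.2)


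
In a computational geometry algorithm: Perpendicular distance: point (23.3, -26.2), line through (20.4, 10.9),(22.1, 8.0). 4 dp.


|cross product| = 54.66
|line direction| = sqrt(11.3) = 3.3615
Distance = 54.66/sqrt(11.3) = 16.2604

16.2604


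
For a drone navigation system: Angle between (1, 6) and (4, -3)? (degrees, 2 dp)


u.v = -14, |u| = sqrt(37) = 6.0828, |v| = sqrt(25) = 5
cos(theta) = u.v/(|u||v|) = -14/sqrt(925) = -0.460317
theta = acos(-0.460317) = 117.41 degrees

117.41 degrees


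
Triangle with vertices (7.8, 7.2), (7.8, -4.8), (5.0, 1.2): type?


Side lengths squared: AB^2=144, BC^2=43.84, CA^2=43.84
Sorted: [43.84, 43.84, 144]
By sides: Isosceles, By angles: Obtuse

Isosceles, Obtuse


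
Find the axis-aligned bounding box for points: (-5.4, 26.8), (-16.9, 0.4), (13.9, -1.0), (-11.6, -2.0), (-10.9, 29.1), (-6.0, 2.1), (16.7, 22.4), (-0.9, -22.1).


x range: [-16.9, 16.7]
y range: [-22.1, 29.1]
Bounding box: (-16.9,-22.1) to (16.7,29.1)

(-16.9,-22.1) to (16.7,29.1)


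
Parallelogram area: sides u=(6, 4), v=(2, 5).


|u x v| = |6*5 - 4*2|
= |30 - 8| = 22

22


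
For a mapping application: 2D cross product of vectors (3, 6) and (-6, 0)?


u x v = u_x*v_y - u_y*v_x = 3*0 - 6*(-6)
= 0 - (-36) = 36

36


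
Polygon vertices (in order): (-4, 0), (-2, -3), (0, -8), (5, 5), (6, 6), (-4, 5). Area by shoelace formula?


Shoelace sum: ((-4)*(-3) - (-2)*0) + ((-2)*(-8) - 0*(-3)) + (0*5 - 5*(-8)) + (5*6 - 6*5) + (6*5 - (-4)*6) + ((-4)*0 - (-4)*5)
= 142
Area = |142|/2 = 71

71


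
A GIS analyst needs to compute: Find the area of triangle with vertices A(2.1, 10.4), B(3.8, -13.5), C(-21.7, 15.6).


Area = |x_A(y_B-y_C) + x_B(y_C-y_A) + x_C(y_A-y_B)|/2
= |(-61.11) + 19.76 + (-518.63)|/2
= 559.98/2 = 279.99

279.99


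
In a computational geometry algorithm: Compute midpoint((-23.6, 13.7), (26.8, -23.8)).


M = (((-23.6)+26.8)/2, (13.7+(-23.8))/2)
= (1.6, -5.05)

(1.6, -5.05)


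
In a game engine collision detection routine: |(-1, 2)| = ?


|u| = sqrt((-1)^2 + 2^2) = sqrt(5) = 2.2361

2.2361


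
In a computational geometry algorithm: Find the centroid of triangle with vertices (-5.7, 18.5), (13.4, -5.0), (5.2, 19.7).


Centroid = ((x_A+x_B+x_C)/3, (y_A+y_B+y_C)/3)
= (((-5.7)+13.4+5.2)/3, (18.5+(-5)+19.7)/3)
= (4.3, 11.0667)

(4.3, 11.0667)


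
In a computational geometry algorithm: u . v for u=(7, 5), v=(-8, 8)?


u . v = u_x*v_x + u_y*v_y = 7*(-8) + 5*8
= (-56) + 40 = -16

-16


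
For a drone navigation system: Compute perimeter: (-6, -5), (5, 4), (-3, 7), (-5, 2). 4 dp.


Sides: (-6, -5)->(5, 4): sqrt(202) = 14.21267, (5, 4)->(-3, 7): sqrt(73) = 8.544004, (-3, 7)->(-5, 2): sqrt(29) = 5.385165, (-5, 2)->(-6, -5): sqrt(50) = 7.071068
Sum = 35.212907
Perimeter = 35.2129

35.2129


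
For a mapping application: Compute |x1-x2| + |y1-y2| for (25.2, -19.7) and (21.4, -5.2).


|25.2-21.4| + |(-19.7)-(-5.2)| = 3.8 + 14.5 = 18.3

18.3


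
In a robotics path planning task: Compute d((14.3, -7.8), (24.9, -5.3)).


dx=10.6, dy=2.5
d^2 = 10.6^2 + 2.5^2 = 118.61
d = sqrt(118.61) = 10.8908

10.8908


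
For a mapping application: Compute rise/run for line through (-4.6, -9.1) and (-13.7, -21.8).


slope = (y2-y1)/(x2-x1) = ((-21.8)-(-9.1))/((-13.7)-(-4.6)) = (-12.7)/(-9.1) = 1.3956

1.3956


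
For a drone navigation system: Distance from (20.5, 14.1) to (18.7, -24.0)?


dx=-1.8, dy=-38.1
d^2 = (-1.8)^2 + (-38.1)^2 = 1454.85
d = sqrt(1454.85) = 38.1425

38.1425


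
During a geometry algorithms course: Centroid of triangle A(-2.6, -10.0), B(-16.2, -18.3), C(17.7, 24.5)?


Centroid = ((x_A+x_B+x_C)/3, (y_A+y_B+y_C)/3)
= (((-2.6)+(-16.2)+17.7)/3, ((-10)+(-18.3)+24.5)/3)
= (-0.3667, -1.2667)

(-0.3667, -1.2667)


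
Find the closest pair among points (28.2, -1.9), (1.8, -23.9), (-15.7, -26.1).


d(P0,P1) = 34.3651, d(P0,P2) = 50.1283, d(P1,P2) = 17.6377
Closest: P1 and P2

Closest pair: (1.8, -23.9) and (-15.7, -26.1), distance = 17.6377


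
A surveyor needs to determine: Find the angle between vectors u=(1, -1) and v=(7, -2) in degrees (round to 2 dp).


u.v = 9, |u| = sqrt(2) = 1.4142, |v| = sqrt(53) = 7.2801
cos(theta) = u.v/(|u||v|) = 9/sqrt(106) = 0.874157
theta = acos(0.874157) = 29.05 degrees

29.05 degrees


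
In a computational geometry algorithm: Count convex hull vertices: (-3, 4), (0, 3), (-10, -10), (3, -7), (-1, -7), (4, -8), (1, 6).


Convex hull vertices (CCW): (-10, -10), (4, -8), (1, 6), (-3, 4)
Count = 4

4


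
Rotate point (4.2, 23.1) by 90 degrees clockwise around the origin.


90° CW: (x,y) -> (y, -x)
(4.2,23.1) -> (23.1, -4.2)

(23.1, -4.2)


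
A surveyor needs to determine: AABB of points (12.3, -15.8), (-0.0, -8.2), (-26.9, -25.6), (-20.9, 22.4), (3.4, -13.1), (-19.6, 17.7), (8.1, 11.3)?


x range: [-26.9, 12.3]
y range: [-25.6, 22.4]
Bounding box: (-26.9,-25.6) to (12.3,22.4)

(-26.9,-25.6) to (12.3,22.4)


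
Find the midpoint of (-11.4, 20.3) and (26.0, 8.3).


M = (((-11.4)+26)/2, (20.3+8.3)/2)
= (7.3, 14.3)

(7.3, 14.3)


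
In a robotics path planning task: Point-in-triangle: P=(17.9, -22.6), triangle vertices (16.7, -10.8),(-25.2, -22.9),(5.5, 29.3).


Cross products: AB x AP = 508.94, BC x BP = -2240.61, CA x CP = -84.04
All same sign? no

No, outside


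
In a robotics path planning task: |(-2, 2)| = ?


|u| = sqrt((-2)^2 + 2^2) = sqrt(8) = 2.8284

2.8284


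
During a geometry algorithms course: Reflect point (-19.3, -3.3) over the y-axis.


Reflection over y-axis: (x,y) -> (-x,y)
(-19.3, -3.3) -> (19.3, -3.3)

(19.3, -3.3)


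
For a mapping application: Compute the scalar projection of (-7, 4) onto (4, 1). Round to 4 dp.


u.v = -24, |v| = sqrt(17) = 4.1231
Scalar projection = u.v / |v| = -24 / sqrt(17) = -5.8209

-5.8209


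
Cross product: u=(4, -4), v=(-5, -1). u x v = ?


u x v = u_x*v_y - u_y*v_x = 4*(-1) - (-4)*(-5)
= (-4) - 20 = -24

-24


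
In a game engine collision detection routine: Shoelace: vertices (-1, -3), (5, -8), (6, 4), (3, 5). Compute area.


Shoelace sum: ((-1)*(-8) - 5*(-3)) + (5*4 - 6*(-8)) + (6*5 - 3*4) + (3*(-3) - (-1)*5)
= 105
Area = |105|/2 = 52.5

52.5


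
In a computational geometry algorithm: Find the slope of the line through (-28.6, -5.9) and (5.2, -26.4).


slope = (y2-y1)/(x2-x1) = ((-26.4)-(-5.9))/(5.2-(-28.6)) = (-20.5)/33.8 = -0.6065

-0.6065


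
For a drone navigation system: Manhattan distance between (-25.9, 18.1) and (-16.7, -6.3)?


|(-25.9)-(-16.7)| + |18.1-(-6.3)| = 9.2 + 24.4 = 33.6

33.6


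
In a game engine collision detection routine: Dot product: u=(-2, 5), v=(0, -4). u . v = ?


u . v = u_x*v_x + u_y*v_y = (-2)*0 + 5*(-4)
= 0 + (-20) = -20

-20


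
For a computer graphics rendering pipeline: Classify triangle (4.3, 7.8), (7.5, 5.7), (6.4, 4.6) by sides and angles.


Side lengths squared: AB^2=14.65, BC^2=2.42, CA^2=14.65
Sorted: [2.42, 14.65, 14.65]
By sides: Isosceles, By angles: Acute

Isosceles, Acute


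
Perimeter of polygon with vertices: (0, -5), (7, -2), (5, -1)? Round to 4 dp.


Sides: (0, -5)->(7, -2): sqrt(58) = 7.615773, (7, -2)->(5, -1): sqrt(5) = 2.236068, (5, -1)->(0, -5): sqrt(41) = 6.403124
Sum = 16.254965
Perimeter = 16.255

16.255


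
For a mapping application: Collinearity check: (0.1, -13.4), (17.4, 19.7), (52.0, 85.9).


Cross product: (17.4-0.1)*(85.9-(-13.4)) - (19.7-(-13.4))*(52-0.1)
= 0

Yes, collinear


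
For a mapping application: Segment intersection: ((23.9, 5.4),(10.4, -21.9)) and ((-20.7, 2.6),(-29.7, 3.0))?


Cross products: d1=-43.04, d2=208.06, d3=-1179.78, d4=-1430.88
d1*d2 < 0 and d3*d4 < 0? no

No, they don't intersect


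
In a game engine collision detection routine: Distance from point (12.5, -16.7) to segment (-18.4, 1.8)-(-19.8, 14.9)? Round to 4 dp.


Project P onto AB: t = 0 (clamped to [0,1])
Closest point on segment: (-18.4, 1.8)
Distance: 36.0147

36.0147


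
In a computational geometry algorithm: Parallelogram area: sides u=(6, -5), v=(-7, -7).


|u x v| = |6*(-7) - (-5)*(-7)|
= |(-42) - 35| = 77

77


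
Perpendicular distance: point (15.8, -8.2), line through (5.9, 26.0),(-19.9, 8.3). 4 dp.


|cross product| = 1057.59
|line direction| = sqrt(978.93) = 31.2879
Distance = 1057.59/sqrt(978.93) = 33.8019

33.8019


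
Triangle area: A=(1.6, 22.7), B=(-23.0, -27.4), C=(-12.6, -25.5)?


Area = |x_A(y_B-y_C) + x_B(y_C-y_A) + x_C(y_A-y_B)|/2
= |(-3.04) + 1108.6 + (-631.26)|/2
= 474.3/2 = 237.15

237.15


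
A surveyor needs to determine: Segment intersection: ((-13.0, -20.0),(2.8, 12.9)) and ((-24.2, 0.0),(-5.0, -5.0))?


Cross products: d1=-328, d2=382.68, d3=684.48, d4=-26.2
d1*d2 < 0 and d3*d4 < 0? yes

Yes, they intersect


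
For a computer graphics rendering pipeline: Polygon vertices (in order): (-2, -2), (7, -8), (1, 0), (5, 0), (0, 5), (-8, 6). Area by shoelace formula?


Shoelace sum: ((-2)*(-8) - 7*(-2)) + (7*0 - 1*(-8)) + (1*0 - 5*0) + (5*5 - 0*0) + (0*6 - (-8)*5) + ((-8)*(-2) - (-2)*6)
= 131
Area = |131|/2 = 65.5

65.5


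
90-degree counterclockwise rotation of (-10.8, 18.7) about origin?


90° CCW: (x,y) -> (-y, x)
(-10.8,18.7) -> (-18.7, -10.8)

(-18.7, -10.8)


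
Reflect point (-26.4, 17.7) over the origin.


Reflection over origin: (x,y) -> (-x,-y)
(-26.4, 17.7) -> (26.4, -17.7)

(26.4, -17.7)


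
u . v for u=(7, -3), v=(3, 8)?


u . v = u_x*v_x + u_y*v_y = 7*3 + (-3)*8
= 21 + (-24) = -3

-3


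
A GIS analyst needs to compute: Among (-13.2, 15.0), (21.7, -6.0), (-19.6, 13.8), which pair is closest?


d(P0,P1) = 40.7309, d(P0,P2) = 6.5115, d(P1,P2) = 45.801
Closest: P0 and P2

Closest pair: (-13.2, 15.0) and (-19.6, 13.8), distance = 6.5115


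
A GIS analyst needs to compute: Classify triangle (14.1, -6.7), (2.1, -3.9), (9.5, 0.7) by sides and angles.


Side lengths squared: AB^2=151.84, BC^2=75.92, CA^2=75.92
Sorted: [75.92, 75.92, 151.84]
By sides: Isosceles, By angles: Right

Isosceles, Right


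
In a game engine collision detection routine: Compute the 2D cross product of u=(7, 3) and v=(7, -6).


u x v = u_x*v_y - u_y*v_x = 7*(-6) - 3*7
= (-42) - 21 = -63

-63


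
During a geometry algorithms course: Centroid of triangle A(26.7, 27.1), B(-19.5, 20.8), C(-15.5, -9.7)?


Centroid = ((x_A+x_B+x_C)/3, (y_A+y_B+y_C)/3)
= ((26.7+(-19.5)+(-15.5))/3, (27.1+20.8+(-9.7))/3)
= (-2.7667, 12.7333)

(-2.7667, 12.7333)


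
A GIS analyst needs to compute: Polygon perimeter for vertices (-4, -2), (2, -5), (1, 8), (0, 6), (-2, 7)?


Sides: (-4, -2)->(2, -5): sqrt(45) = 6.708204, (2, -5)->(1, 8): sqrt(170) = 13.038405, (1, 8)->(0, 6): sqrt(5) = 2.236068, (0, 6)->(-2, 7): sqrt(5) = 2.236068, (-2, 7)->(-4, -2): sqrt(85) = 9.219544
Sum = 33.438289
Perimeter = 33.4383

33.4383


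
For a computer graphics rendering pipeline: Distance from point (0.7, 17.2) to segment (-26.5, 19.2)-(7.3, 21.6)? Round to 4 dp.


Project P onto AB: t = 0.7965 (clamped to [0,1])
Closest point on segment: (0.4223, 21.1116)
Distance: 3.9215

3.9215


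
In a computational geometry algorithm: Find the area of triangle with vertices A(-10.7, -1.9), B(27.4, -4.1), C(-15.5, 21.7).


Area = |x_A(y_B-y_C) + x_B(y_C-y_A) + x_C(y_A-y_B)|/2
= |276.06 + 646.64 + (-34.1)|/2
= 888.6/2 = 444.3

444.3


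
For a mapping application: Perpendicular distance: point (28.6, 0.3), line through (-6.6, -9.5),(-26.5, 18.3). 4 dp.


|cross product| = 1173.58
|line direction| = sqrt(1168.85) = 34.1884
Distance = 1173.58/sqrt(1168.85) = 34.3268

34.3268


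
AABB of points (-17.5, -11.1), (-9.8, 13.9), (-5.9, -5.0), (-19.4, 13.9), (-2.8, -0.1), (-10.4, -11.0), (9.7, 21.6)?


x range: [-19.4, 9.7]
y range: [-11.1, 21.6]
Bounding box: (-19.4,-11.1) to (9.7,21.6)

(-19.4,-11.1) to (9.7,21.6)


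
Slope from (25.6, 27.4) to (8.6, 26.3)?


slope = (y2-y1)/(x2-x1) = (26.3-27.4)/(8.6-25.6) = (-1.1)/(-17) = 0.0647

0.0647


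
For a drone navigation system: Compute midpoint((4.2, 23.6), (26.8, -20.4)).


M = ((4.2+26.8)/2, (23.6+(-20.4))/2)
= (15.5, 1.6)

(15.5, 1.6)


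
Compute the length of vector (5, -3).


|u| = sqrt(5^2 + (-3)^2) = sqrt(34) = 5.831

5.831


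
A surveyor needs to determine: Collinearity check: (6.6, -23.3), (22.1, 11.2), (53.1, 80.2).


Cross product: (22.1-6.6)*(80.2-(-23.3)) - (11.2-(-23.3))*(53.1-6.6)
= 0

Yes, collinear


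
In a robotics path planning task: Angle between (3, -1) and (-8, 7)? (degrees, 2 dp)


u.v = -31, |u| = sqrt(10) = 3.1623, |v| = sqrt(113) = 10.6301
cos(theta) = u.v/(|u||v|) = -31/sqrt(1130) = -0.922194
theta = acos(-0.922194) = 157.25 degrees

157.25 degrees


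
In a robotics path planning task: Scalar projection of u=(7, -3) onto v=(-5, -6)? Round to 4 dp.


u.v = -17, |v| = sqrt(61) = 7.8102
Scalar projection = u.v / |v| = -17 / sqrt(61) = -2.1766

-2.1766


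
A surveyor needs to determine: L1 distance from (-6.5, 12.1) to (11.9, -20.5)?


|(-6.5)-11.9| + |12.1-(-20.5)| = 18.4 + 32.6 = 51

51


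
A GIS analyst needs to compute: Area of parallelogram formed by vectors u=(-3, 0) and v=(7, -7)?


|u x v| = |(-3)*(-7) - 0*7|
= |21 - 0| = 21

21


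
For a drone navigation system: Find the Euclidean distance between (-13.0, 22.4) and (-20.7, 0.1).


dx=-7.7, dy=-22.3
d^2 = (-7.7)^2 + (-22.3)^2 = 556.58
d = sqrt(556.58) = 23.5919

23.5919


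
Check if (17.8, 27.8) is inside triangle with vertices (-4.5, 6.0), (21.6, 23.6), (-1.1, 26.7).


Cross products: AB x AP = 176.5, BC x BP = -83.56, CA x CP = 387.49
All same sign? no

No, outside


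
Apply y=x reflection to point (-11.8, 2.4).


Reflection over y=x: (x,y) -> (y,x)
(-11.8, 2.4) -> (2.4, -11.8)

(2.4, -11.8)


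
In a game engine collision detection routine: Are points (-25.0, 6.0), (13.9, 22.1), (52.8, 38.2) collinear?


Cross product: (13.9-(-25))*(38.2-6) - (22.1-6)*(52.8-(-25))
= 0

Yes, collinear


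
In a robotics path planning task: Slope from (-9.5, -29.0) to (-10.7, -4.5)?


slope = (y2-y1)/(x2-x1) = ((-4.5)-(-29))/((-10.7)-(-9.5)) = 24.5/(-1.2) = -20.4167

-20.4167


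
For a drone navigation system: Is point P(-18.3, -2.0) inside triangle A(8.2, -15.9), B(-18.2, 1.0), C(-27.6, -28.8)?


Cross products: AB x AP = 80.89, BC x BP = 25.22, CA x CP = 839.47
All same sign? yes

Yes, inside


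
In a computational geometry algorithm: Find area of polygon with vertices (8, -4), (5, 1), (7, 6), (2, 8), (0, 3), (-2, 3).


Shoelace sum: (8*1 - 5*(-4)) + (5*6 - 7*1) + (7*8 - 2*6) + (2*3 - 0*8) + (0*3 - (-2)*3) + ((-2)*(-4) - 8*3)
= 91
Area = |91|/2 = 45.5

45.5


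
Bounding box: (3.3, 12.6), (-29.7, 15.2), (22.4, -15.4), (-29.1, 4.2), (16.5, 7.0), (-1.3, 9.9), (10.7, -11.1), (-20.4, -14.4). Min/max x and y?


x range: [-29.7, 22.4]
y range: [-15.4, 15.2]
Bounding box: (-29.7,-15.4) to (22.4,15.2)

(-29.7,-15.4) to (22.4,15.2)


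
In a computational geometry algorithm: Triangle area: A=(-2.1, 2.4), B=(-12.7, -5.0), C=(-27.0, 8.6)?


Area = |x_A(y_B-y_C) + x_B(y_C-y_A) + x_C(y_A-y_B)|/2
= |28.56 + (-78.74) + (-199.8)|/2
= 249.98/2 = 124.99

124.99


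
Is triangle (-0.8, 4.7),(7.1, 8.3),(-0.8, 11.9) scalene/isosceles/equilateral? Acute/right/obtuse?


Side lengths squared: AB^2=75.37, BC^2=75.37, CA^2=51.84
Sorted: [51.84, 75.37, 75.37]
By sides: Isosceles, By angles: Acute

Isosceles, Acute


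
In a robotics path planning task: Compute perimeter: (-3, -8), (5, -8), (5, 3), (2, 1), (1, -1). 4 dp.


Sides: (-3, -8)->(5, -8): sqrt(64) = 8, (5, -8)->(5, 3): sqrt(121) = 11, (5, 3)->(2, 1): sqrt(13) = 3.605551, (2, 1)->(1, -1): sqrt(5) = 2.236068, (1, -1)->(-3, -8): sqrt(65) = 8.062258
Sum = 32.903877
Perimeter = 32.9039

32.9039


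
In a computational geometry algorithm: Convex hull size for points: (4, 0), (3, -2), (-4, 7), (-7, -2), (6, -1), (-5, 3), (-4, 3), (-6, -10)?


Convex hull vertices (CCW): (-7, -2), (-6, -10), (6, -1), (-4, 7)
Count = 4

4


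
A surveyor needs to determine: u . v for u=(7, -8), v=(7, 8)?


u . v = u_x*v_x + u_y*v_y = 7*7 + (-8)*8
= 49 + (-64) = -15

-15


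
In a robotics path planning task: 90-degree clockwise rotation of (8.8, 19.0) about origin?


90° CW: (x,y) -> (y, -x)
(8.8,19) -> (19, -8.8)

(19, -8.8)


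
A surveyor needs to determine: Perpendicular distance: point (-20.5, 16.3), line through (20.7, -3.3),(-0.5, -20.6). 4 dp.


|cross product| = 1128.28
|line direction| = sqrt(748.73) = 27.3629
Distance = 1128.28/sqrt(748.73) = 41.2339

41.2339


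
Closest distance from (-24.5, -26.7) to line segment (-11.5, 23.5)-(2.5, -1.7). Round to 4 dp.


Project P onto AB: t = 1 (clamped to [0,1])
Closest point on segment: (2.5, -1.7)
Distance: 36.7967

36.7967


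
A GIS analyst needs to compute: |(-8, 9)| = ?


|u| = sqrt((-8)^2 + 9^2) = sqrt(145) = 12.0416

12.0416


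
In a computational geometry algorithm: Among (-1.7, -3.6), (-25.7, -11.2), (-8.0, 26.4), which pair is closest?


d(P0,P1) = 25.1746, d(P0,P2) = 30.6544, d(P1,P2) = 41.5578
Closest: P0 and P1

Closest pair: (-1.7, -3.6) and (-25.7, -11.2), distance = 25.1746


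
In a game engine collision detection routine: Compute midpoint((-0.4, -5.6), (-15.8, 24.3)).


M = (((-0.4)+(-15.8))/2, ((-5.6)+24.3)/2)
= (-8.1, 9.35)

(-8.1, 9.35)


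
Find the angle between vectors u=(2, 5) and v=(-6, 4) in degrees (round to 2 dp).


u.v = 8, |u| = sqrt(29) = 5.3852, |v| = sqrt(52) = 7.2111
cos(theta) = u.v/(|u||v|) = 8/sqrt(1508) = 0.20601
theta = acos(0.20601) = 78.11 degrees

78.11 degrees


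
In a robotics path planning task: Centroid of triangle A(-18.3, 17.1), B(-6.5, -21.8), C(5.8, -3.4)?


Centroid = ((x_A+x_B+x_C)/3, (y_A+y_B+y_C)/3)
= (((-18.3)+(-6.5)+5.8)/3, (17.1+(-21.8)+(-3.4))/3)
= (-6.3333, -2.7)

(-6.3333, -2.7)


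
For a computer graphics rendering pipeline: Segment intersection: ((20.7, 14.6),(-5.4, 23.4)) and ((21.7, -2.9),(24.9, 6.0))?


Cross products: d1=64.9, d2=325.35, d3=447.95, d4=187.5
d1*d2 < 0 and d3*d4 < 0? no

No, they don't intersect


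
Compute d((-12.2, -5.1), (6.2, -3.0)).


dx=18.4, dy=2.1
d^2 = 18.4^2 + 2.1^2 = 342.97
d = sqrt(342.97) = 18.5194

18.5194


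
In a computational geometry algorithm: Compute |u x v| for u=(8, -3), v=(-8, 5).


|u x v| = |8*5 - (-3)*(-8)|
= |40 - 24| = 16

16


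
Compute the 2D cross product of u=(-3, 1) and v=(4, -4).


u x v = u_x*v_y - u_y*v_x = (-3)*(-4) - 1*4
= 12 - 4 = 8

8


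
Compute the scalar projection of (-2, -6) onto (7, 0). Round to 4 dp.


u.v = -14, |v| = sqrt(49) = 7
Scalar projection = u.v / |v| = -14 / sqrt(49) = -2

-2


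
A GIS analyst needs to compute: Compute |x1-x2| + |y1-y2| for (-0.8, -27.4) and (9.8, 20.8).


|(-0.8)-9.8| + |(-27.4)-20.8| = 10.6 + 48.2 = 58.8

58.8


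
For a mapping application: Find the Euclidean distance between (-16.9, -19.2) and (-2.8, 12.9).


dx=14.1, dy=32.1
d^2 = 14.1^2 + 32.1^2 = 1229.22
d = sqrt(1229.22) = 35.0602

35.0602


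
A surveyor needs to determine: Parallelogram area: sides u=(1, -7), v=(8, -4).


|u x v| = |1*(-4) - (-7)*8|
= |(-4) - (-56)| = 52

52


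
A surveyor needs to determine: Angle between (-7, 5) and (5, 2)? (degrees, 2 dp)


u.v = -25, |u| = sqrt(74) = 8.6023, |v| = sqrt(29) = 5.3852
cos(theta) = u.v/(|u||v|) = -25/sqrt(2146) = -0.539666
theta = acos(-0.539666) = 122.66 degrees

122.66 degrees


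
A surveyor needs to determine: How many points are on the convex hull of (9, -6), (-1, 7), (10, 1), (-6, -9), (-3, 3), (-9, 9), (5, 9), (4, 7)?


Convex hull vertices (CCW): (-9, 9), (-6, -9), (9, -6), (10, 1), (5, 9)
Count = 5

5


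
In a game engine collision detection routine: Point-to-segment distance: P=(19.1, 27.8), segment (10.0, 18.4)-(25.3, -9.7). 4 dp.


Project P onto AB: t = 0 (clamped to [0,1])
Closest point on segment: (10, 18.4)
Distance: 13.0832

13.0832


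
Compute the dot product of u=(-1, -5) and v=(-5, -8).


u . v = u_x*v_x + u_y*v_y = (-1)*(-5) + (-5)*(-8)
= 5 + 40 = 45

45


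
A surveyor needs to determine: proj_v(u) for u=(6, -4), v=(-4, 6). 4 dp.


u.v = -48, |v| = sqrt(52) = 7.2111
Scalar projection = u.v / |v| = -48 / sqrt(52) = -6.6564

-6.6564


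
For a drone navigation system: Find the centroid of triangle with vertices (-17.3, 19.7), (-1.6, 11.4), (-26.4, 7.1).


Centroid = ((x_A+x_B+x_C)/3, (y_A+y_B+y_C)/3)
= (((-17.3)+(-1.6)+(-26.4))/3, (19.7+11.4+7.1)/3)
= (-15.1, 12.7333)

(-15.1, 12.7333)


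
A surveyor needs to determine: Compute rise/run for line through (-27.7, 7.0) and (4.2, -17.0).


slope = (y2-y1)/(x2-x1) = ((-17)-7)/(4.2-(-27.7)) = (-24)/31.9 = -0.7524

-0.7524


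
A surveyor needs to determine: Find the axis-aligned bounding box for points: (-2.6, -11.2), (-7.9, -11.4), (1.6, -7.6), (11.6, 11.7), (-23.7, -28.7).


x range: [-23.7, 11.6]
y range: [-28.7, 11.7]
Bounding box: (-23.7,-28.7) to (11.6,11.7)

(-23.7,-28.7) to (11.6,11.7)


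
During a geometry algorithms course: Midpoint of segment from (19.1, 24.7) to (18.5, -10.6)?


M = ((19.1+18.5)/2, (24.7+(-10.6))/2)
= (18.8, 7.05)

(18.8, 7.05)


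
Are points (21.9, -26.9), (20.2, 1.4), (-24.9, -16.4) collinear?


Cross product: (20.2-21.9)*((-16.4)-(-26.9)) - (1.4-(-26.9))*((-24.9)-21.9)
= 1306.59

No, not collinear


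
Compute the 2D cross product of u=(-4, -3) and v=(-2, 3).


u x v = u_x*v_y - u_y*v_x = (-4)*3 - (-3)*(-2)
= (-12) - 6 = -18

-18


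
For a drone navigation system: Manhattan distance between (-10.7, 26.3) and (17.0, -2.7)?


|(-10.7)-17| + |26.3-(-2.7)| = 27.7 + 29 = 56.7

56.7


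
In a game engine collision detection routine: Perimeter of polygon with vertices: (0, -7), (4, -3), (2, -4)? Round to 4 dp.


Sides: (0, -7)->(4, -3): sqrt(32) = 5.656854, (4, -3)->(2, -4): sqrt(5) = 2.236068, (2, -4)->(0, -7): sqrt(13) = 3.605551
Sum = 11.498473
Perimeter = 11.4985

11.4985


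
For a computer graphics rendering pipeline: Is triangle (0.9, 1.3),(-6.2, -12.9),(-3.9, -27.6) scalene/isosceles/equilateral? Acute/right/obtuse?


Side lengths squared: AB^2=252.05, BC^2=221.38, CA^2=858.25
Sorted: [221.38, 252.05, 858.25]
By sides: Scalene, By angles: Obtuse

Scalene, Obtuse


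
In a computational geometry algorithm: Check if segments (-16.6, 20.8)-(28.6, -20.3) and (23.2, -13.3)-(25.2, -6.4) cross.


Cross products: d1=342.82, d2=-51.26, d3=94.46, d4=488.54
d1*d2 < 0 and d3*d4 < 0? no

No, they don't intersect


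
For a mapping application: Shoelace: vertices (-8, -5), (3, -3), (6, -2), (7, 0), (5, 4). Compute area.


Shoelace sum: ((-8)*(-3) - 3*(-5)) + (3*(-2) - 6*(-3)) + (6*0 - 7*(-2)) + (7*4 - 5*0) + (5*(-5) - (-8)*4)
= 100
Area = |100|/2 = 50

50


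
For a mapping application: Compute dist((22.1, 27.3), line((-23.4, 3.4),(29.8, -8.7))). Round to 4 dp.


|cross product| = 1822.03
|line direction| = sqrt(2976.65) = 54.5587
Distance = 1822.03/sqrt(2976.65) = 33.3958

33.3958


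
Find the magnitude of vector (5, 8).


|u| = sqrt(5^2 + 8^2) = sqrt(89) = 9.434

9.434


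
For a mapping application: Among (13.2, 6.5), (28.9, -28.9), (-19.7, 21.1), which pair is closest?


d(P0,P1) = 38.7253, d(P0,P2) = 35.994, d(P1,P2) = 69.7278
Closest: P0 and P2

Closest pair: (13.2, 6.5) and (-19.7, 21.1), distance = 35.994


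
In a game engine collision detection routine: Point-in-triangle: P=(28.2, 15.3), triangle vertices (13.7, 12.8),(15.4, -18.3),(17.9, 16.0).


Cross products: AB x AP = 455.2, BC x BP = -355.04, CA x CP = 35.9
All same sign? no

No, outside


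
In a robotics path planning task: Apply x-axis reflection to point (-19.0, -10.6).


Reflection over x-axis: (x,y) -> (x,-y)
(-19, -10.6) -> (-19, 10.6)

(-19, 10.6)


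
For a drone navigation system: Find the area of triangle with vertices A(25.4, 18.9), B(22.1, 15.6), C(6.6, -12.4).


Area = |x_A(y_B-y_C) + x_B(y_C-y_A) + x_C(y_A-y_B)|/2
= |711.2 + (-691.73) + 21.78|/2
= 41.25/2 = 20.625

20.625


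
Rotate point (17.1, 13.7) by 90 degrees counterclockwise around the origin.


90° CCW: (x,y) -> (-y, x)
(17.1,13.7) -> (-13.7, 17.1)

(-13.7, 17.1)


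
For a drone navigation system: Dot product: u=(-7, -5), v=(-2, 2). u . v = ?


u . v = u_x*v_x + u_y*v_y = (-7)*(-2) + (-5)*2
= 14 + (-10) = 4

4


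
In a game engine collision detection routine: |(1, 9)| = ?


|u| = sqrt(1^2 + 9^2) = sqrt(82) = 9.0554

9.0554


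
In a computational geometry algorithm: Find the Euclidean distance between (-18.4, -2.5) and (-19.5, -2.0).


dx=-1.1, dy=0.5
d^2 = (-1.1)^2 + 0.5^2 = 1.46
d = sqrt(1.46) = 1.2083

1.2083


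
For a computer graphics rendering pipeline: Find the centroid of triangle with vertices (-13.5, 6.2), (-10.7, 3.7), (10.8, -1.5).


Centroid = ((x_A+x_B+x_C)/3, (y_A+y_B+y_C)/3)
= (((-13.5)+(-10.7)+10.8)/3, (6.2+3.7+(-1.5))/3)
= (-4.4667, 2.8)

(-4.4667, 2.8)


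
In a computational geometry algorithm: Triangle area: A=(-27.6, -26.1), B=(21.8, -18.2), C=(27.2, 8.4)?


Area = |x_A(y_B-y_C) + x_B(y_C-y_A) + x_C(y_A-y_B)|/2
= |734.16 + 752.1 + (-214.88)|/2
= 1271.38/2 = 635.69

635.69


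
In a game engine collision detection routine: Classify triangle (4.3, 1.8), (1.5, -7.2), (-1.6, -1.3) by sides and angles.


Side lengths squared: AB^2=88.84, BC^2=44.42, CA^2=44.42
Sorted: [44.42, 44.42, 88.84]
By sides: Isosceles, By angles: Right

Isosceles, Right


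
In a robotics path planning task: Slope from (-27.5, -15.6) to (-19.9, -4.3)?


slope = (y2-y1)/(x2-x1) = ((-4.3)-(-15.6))/((-19.9)-(-27.5)) = 11.3/7.6 = 1.4868

1.4868


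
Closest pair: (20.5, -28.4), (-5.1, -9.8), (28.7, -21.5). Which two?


d(P0,P1) = 31.6436, d(P0,P2) = 10.7168, d(P1,P2) = 35.7677
Closest: P0 and P2

Closest pair: (20.5, -28.4) and (28.7, -21.5), distance = 10.7168


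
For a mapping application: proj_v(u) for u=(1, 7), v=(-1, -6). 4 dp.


u.v = -43, |v| = sqrt(37) = 6.0828
Scalar projection = u.v / |v| = -43 / sqrt(37) = -7.0692

-7.0692


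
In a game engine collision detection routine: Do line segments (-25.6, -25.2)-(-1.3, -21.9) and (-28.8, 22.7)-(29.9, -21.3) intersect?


Cross products: d1=-2670.93, d2=-1408.02, d3=1174.53, d4=-88.38
d1*d2 < 0 and d3*d4 < 0? no

No, they don't intersect


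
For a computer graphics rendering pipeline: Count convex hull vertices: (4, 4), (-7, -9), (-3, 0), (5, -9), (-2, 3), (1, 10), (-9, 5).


Convex hull vertices (CCW): (-9, 5), (-7, -9), (5, -9), (4, 4), (1, 10)
Count = 5

5


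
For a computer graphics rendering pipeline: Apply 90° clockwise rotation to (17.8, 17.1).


90° CW: (x,y) -> (y, -x)
(17.8,17.1) -> (17.1, -17.8)

(17.1, -17.8)


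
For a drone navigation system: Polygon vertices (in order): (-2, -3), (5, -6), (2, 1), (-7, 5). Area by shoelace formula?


Shoelace sum: ((-2)*(-6) - 5*(-3)) + (5*1 - 2*(-6)) + (2*5 - (-7)*1) + ((-7)*(-3) - (-2)*5)
= 92
Area = |92|/2 = 46

46


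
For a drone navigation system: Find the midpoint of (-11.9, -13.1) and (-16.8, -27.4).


M = (((-11.9)+(-16.8))/2, ((-13.1)+(-27.4))/2)
= (-14.35, -20.25)

(-14.35, -20.25)


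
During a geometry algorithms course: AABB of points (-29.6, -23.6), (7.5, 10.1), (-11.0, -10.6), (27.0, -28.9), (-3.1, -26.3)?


x range: [-29.6, 27]
y range: [-28.9, 10.1]
Bounding box: (-29.6,-28.9) to (27,10.1)

(-29.6,-28.9) to (27,10.1)


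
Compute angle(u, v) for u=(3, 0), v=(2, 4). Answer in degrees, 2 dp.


u.v = 6, |u| = sqrt(9) = 3, |v| = sqrt(20) = 4.4721
cos(theta) = u.v/(|u||v|) = 6/sqrt(180) = 0.447214
theta = acos(0.447214) = 63.43 degrees

63.43 degrees


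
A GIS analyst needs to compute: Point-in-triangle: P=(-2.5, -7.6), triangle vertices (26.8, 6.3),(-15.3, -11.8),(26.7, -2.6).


Cross products: AB x AP = 54.86, BC x BP = 58.64, CA x CP = 259.38
All same sign? yes

Yes, inside


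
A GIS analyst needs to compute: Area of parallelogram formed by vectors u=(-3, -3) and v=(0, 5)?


|u x v| = |(-3)*5 - (-3)*0|
= |(-15) - 0| = 15

15


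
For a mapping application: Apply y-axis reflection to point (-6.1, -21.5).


Reflection over y-axis: (x,y) -> (-x,y)
(-6.1, -21.5) -> (6.1, -21.5)

(6.1, -21.5)


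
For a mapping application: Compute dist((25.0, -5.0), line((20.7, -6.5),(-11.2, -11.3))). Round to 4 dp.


|cross product| = 27.21
|line direction| = sqrt(1040.65) = 32.2591
Distance = 27.21/sqrt(1040.65) = 0.8435

0.8435


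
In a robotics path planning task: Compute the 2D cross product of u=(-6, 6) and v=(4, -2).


u x v = u_x*v_y - u_y*v_x = (-6)*(-2) - 6*4
= 12 - 24 = -12

-12


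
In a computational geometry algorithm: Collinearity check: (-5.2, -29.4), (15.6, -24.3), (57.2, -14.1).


Cross product: (15.6-(-5.2))*((-14.1)-(-29.4)) - ((-24.3)-(-29.4))*(57.2-(-5.2))
= 0

Yes, collinear


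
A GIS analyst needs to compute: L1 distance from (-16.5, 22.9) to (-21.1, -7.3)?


|(-16.5)-(-21.1)| + |22.9-(-7.3)| = 4.6 + 30.2 = 34.8

34.8


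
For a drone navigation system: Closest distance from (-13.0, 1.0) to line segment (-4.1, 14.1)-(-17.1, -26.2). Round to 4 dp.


Project P onto AB: t = 0.359 (clamped to [0,1])
Closest point on segment: (-8.7664, -0.3657)
Distance: 4.4485

4.4485


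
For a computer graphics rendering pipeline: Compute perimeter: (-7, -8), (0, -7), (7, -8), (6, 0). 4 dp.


Sides: (-7, -8)->(0, -7): sqrt(50) = 7.071068, (0, -7)->(7, -8): sqrt(50) = 7.071068, (7, -8)->(6, 0): sqrt(65) = 8.062258, (6, 0)->(-7, -8): sqrt(233) = 15.264338
Sum = 37.468732
Perimeter = 37.4687

37.4687


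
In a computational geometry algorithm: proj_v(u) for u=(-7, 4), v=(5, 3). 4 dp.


u.v = -23, |v| = sqrt(34) = 5.831
Scalar projection = u.v / |v| = -23 / sqrt(34) = -3.9445

-3.9445


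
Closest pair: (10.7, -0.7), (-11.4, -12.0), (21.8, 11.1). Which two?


d(P0,P1) = 24.8214, d(P0,P2) = 16.2003, d(P1,P2) = 40.4456
Closest: P0 and P2

Closest pair: (10.7, -0.7) and (21.8, 11.1), distance = 16.2003


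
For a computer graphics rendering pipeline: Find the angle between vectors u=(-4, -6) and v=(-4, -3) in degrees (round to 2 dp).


u.v = 34, |u| = sqrt(52) = 7.2111, |v| = sqrt(25) = 5
cos(theta) = u.v/(|u||v|) = 34/sqrt(1300) = 0.94299
theta = acos(0.94299) = 19.44 degrees

19.44 degrees


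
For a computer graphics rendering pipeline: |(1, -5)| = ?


|u| = sqrt(1^2 + (-5)^2) = sqrt(26) = 5.099

5.099


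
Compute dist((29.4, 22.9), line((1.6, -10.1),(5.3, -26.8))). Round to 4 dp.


|cross product| = 586.36
|line direction| = sqrt(292.58) = 17.105
Distance = 586.36/sqrt(292.58) = 34.2801

34.2801


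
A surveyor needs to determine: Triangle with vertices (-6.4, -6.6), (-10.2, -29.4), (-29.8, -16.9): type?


Side lengths squared: AB^2=534.28, BC^2=540.41, CA^2=653.65
Sorted: [534.28, 540.41, 653.65]
By sides: Scalene, By angles: Acute

Scalene, Acute


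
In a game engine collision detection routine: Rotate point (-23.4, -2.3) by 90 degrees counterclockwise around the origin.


90° CCW: (x,y) -> (-y, x)
(-23.4,-2.3) -> (2.3, -23.4)

(2.3, -23.4)


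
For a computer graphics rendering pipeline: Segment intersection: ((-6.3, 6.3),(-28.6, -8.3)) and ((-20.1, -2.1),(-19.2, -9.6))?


Cross products: d1=111.06, d2=-69.33, d3=-14.16, d4=166.23
d1*d2 < 0 and d3*d4 < 0? yes

Yes, they intersect


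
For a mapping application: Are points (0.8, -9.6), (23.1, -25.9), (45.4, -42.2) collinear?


Cross product: (23.1-0.8)*((-42.2)-(-9.6)) - ((-25.9)-(-9.6))*(45.4-0.8)
= 0

Yes, collinear


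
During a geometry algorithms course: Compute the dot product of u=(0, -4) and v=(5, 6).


u . v = u_x*v_x + u_y*v_y = 0*5 + (-4)*6
= 0 + (-24) = -24

-24


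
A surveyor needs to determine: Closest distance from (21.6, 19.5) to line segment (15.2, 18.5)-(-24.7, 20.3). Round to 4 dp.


Project P onto AB: t = 0 (clamped to [0,1])
Closest point on segment: (15.2, 18.5)
Distance: 6.4777

6.4777


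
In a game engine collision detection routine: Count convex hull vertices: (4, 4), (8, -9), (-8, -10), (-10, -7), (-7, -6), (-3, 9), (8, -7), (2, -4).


Convex hull vertices (CCW): (-10, -7), (-8, -10), (8, -9), (8, -7), (4, 4), (-3, 9)
Count = 6

6


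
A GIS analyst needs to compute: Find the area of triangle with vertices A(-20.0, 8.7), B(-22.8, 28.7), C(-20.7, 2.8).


Area = |x_A(y_B-y_C) + x_B(y_C-y_A) + x_C(y_A-y_B)|/2
= |(-518) + 134.52 + 414|/2
= 30.52/2 = 15.26

15.26


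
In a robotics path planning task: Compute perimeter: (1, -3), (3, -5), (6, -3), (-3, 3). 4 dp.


Sides: (1, -3)->(3, -5): sqrt(8) = 2.828427, (3, -5)->(6, -3): sqrt(13) = 3.605551, (6, -3)->(-3, 3): sqrt(117) = 10.816654, (-3, 3)->(1, -3): sqrt(52) = 7.211103
Sum = 24.461735
Perimeter = 24.4617

24.4617


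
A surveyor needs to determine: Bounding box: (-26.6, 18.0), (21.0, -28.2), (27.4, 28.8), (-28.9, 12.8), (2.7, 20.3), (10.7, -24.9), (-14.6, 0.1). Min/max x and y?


x range: [-28.9, 27.4]
y range: [-28.2, 28.8]
Bounding box: (-28.9,-28.2) to (27.4,28.8)

(-28.9,-28.2) to (27.4,28.8)


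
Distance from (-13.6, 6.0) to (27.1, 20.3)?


dx=40.7, dy=14.3
d^2 = 40.7^2 + 14.3^2 = 1860.98
d = sqrt(1860.98) = 43.1391

43.1391


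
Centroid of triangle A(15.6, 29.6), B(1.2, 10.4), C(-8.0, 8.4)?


Centroid = ((x_A+x_B+x_C)/3, (y_A+y_B+y_C)/3)
= ((15.6+1.2+(-8))/3, (29.6+10.4+8.4)/3)
= (2.9333, 16.1333)

(2.9333, 16.1333)


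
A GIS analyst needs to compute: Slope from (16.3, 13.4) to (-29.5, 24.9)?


slope = (y2-y1)/(x2-x1) = (24.9-13.4)/((-29.5)-16.3) = 11.5/(-45.8) = -0.2511

-0.2511


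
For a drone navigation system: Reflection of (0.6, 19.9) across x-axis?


Reflection over x-axis: (x,y) -> (x,-y)
(0.6, 19.9) -> (0.6, -19.9)

(0.6, -19.9)


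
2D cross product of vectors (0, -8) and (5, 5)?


u x v = u_x*v_y - u_y*v_x = 0*5 - (-8)*5
= 0 - (-40) = 40

40


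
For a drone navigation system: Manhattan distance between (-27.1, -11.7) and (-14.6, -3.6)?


|(-27.1)-(-14.6)| + |(-11.7)-(-3.6)| = 12.5 + 8.1 = 20.6

20.6


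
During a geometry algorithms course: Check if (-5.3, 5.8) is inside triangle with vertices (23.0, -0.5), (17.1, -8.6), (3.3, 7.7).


Cross products: AB x AP = -266.4, BC x BP = 166.4, CA x CP = -107.95
All same sign? no

No, outside


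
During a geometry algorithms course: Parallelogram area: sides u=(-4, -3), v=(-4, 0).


|u x v| = |(-4)*0 - (-3)*(-4)|
= |0 - 12| = 12

12


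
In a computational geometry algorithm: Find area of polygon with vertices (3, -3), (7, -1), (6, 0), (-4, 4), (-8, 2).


Shoelace sum: (3*(-1) - 7*(-3)) + (7*0 - 6*(-1)) + (6*4 - (-4)*0) + ((-4)*2 - (-8)*4) + ((-8)*(-3) - 3*2)
= 90
Area = |90|/2 = 45

45


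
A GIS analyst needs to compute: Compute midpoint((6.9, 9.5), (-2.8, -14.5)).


M = ((6.9+(-2.8))/2, (9.5+(-14.5))/2)
= (2.05, -2.5)

(2.05, -2.5)


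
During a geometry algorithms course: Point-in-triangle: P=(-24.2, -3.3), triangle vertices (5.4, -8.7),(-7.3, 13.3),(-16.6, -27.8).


Cross products: AB x AP = 582.62, BC x BP = -540.21, CA x CP = 684.16
All same sign? no

No, outside


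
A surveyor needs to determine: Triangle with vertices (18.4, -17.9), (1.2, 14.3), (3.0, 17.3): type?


Side lengths squared: AB^2=1332.68, BC^2=12.24, CA^2=1476.2
Sorted: [12.24, 1332.68, 1476.2]
By sides: Scalene, By angles: Obtuse

Scalene, Obtuse


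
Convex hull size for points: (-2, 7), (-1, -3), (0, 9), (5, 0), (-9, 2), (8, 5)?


Convex hull vertices (CCW): (-9, 2), (-1, -3), (5, 0), (8, 5), (0, 9)
Count = 5

5


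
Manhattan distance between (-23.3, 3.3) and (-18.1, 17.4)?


|(-23.3)-(-18.1)| + |3.3-17.4| = 5.2 + 14.1 = 19.3

19.3
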